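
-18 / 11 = -1.64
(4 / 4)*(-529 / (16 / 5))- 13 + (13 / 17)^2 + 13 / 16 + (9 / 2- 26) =-57342 / 289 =-198.42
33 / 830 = 0.04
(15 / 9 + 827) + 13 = 2525 / 3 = 841.67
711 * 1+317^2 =101200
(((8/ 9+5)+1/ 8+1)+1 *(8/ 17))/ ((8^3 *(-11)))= -9161/ 6893568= -0.00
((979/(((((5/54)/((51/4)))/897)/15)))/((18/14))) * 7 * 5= 98753820165/2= 49376910082.50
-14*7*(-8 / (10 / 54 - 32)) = -21168 / 859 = -24.64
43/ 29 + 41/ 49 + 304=435280/ 1421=306.32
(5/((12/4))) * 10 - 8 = 26/3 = 8.67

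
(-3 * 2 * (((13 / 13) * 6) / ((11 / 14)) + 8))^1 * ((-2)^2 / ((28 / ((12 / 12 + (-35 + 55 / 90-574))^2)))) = -10279622054 / 2079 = -4944503.15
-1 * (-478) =478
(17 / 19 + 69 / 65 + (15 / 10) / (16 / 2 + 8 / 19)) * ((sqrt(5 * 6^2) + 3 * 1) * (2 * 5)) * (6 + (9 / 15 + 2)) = 21762687 / 39520 + 21762687 * sqrt(5) / 19760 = 3013.37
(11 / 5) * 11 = 121 / 5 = 24.20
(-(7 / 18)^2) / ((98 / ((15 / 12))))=-5 / 2592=-0.00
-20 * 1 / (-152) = 0.13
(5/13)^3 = 125/2197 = 0.06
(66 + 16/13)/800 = 437/5200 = 0.08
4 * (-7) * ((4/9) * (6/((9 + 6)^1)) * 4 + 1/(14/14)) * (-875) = 377300/9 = 41922.22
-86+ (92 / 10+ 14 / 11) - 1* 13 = -4869 / 55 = -88.53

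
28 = 28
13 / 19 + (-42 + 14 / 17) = -13079 / 323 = -40.49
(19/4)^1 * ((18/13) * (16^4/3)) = 143675.08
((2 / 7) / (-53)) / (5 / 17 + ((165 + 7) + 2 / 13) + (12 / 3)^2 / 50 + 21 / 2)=-22100 / 751316181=-0.00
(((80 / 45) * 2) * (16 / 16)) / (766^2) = 8 / 1320201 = 0.00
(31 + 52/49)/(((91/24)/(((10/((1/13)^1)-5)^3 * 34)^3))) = 11041149616241455078125000000/4459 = 2476149274779424776435299.00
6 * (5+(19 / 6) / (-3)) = 71 / 3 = 23.67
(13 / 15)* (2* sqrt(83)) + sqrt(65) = sqrt(65) + 26* sqrt(83) / 15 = 23.85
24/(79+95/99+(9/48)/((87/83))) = 1102464/3681241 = 0.30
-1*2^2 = -4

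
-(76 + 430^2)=-184976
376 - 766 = -390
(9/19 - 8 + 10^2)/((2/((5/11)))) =8785/418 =21.02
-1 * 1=-1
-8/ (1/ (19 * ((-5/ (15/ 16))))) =2432/ 3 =810.67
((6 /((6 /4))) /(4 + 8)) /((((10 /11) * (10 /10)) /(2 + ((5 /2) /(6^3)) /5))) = 1903 /2592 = 0.73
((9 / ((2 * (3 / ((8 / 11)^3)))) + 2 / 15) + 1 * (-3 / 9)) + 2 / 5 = 5171 / 6655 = 0.78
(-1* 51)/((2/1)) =-51/2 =-25.50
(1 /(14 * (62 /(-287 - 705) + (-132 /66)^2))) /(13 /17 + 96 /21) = 136 /40005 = 0.00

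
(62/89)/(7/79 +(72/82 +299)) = 100409/43235844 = 0.00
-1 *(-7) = 7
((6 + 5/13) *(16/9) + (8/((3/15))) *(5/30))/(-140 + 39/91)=-14756/114309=-0.13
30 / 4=15 / 2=7.50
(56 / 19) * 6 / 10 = 168 / 95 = 1.77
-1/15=-0.07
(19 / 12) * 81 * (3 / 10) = 1539 / 40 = 38.48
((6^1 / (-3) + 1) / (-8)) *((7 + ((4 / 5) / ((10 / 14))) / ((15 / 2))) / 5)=2681 / 15000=0.18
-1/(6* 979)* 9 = -3/1958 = -0.00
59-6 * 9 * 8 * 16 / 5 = -6617 / 5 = -1323.40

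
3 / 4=0.75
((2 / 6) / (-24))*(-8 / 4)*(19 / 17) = 19 / 612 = 0.03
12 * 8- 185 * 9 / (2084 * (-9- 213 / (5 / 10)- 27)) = 30810411 / 320936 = 96.00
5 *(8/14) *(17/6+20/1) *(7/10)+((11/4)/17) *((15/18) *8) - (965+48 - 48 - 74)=-43057/51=-844.25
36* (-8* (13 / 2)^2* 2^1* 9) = -219024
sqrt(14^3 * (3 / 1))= 14 * sqrt(42)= 90.73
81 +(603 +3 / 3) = 685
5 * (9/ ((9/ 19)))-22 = 73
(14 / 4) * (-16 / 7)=-8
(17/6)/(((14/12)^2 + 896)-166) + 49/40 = 1294201/1053160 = 1.23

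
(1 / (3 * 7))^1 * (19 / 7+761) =1782 / 49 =36.37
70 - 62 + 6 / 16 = 67 / 8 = 8.38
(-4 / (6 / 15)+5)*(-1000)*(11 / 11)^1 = 5000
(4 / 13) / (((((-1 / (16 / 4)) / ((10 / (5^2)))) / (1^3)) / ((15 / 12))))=-8 / 13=-0.62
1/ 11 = 0.09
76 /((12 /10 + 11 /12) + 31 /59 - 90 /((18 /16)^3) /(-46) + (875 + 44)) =167073840 /2029103473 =0.08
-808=-808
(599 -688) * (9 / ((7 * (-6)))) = 267 / 14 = 19.07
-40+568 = 528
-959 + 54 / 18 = -956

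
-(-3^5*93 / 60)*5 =7533 / 4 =1883.25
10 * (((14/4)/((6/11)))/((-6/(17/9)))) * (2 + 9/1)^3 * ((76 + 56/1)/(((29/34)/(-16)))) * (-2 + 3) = 52128987680/783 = 66575974.05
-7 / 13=-0.54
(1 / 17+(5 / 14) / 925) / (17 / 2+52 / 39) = 7821 / 1298885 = 0.01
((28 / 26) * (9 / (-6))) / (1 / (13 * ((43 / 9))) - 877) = 903 / 490234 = 0.00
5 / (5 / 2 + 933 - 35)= 10 / 1801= 0.01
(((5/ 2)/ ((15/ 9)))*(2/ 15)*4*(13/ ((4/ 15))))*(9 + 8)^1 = 663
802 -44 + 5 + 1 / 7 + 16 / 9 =48190 / 63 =764.92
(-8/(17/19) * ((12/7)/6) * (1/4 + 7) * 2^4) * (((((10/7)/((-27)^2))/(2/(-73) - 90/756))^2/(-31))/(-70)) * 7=-7516874240/43915100849361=-0.00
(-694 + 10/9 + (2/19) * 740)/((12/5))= -131455/513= -256.25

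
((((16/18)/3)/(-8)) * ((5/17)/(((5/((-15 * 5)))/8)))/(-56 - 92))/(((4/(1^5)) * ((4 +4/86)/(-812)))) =7525/16983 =0.44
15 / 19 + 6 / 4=87 / 38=2.29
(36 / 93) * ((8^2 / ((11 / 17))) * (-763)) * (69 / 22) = -343679616 / 3751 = -91623.46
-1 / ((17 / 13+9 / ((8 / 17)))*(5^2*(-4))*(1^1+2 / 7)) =182 / 478125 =0.00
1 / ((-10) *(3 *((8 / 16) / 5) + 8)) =-1 / 83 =-0.01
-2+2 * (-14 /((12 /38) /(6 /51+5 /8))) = -13841 /204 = -67.85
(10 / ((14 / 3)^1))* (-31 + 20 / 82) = -18915 / 287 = -65.91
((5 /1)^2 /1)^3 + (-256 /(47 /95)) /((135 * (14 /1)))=15624.73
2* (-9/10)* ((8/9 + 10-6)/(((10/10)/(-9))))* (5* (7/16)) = 693/4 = 173.25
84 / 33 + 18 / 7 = 394 / 77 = 5.12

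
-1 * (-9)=9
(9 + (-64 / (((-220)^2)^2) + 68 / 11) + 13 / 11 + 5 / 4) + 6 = 216079531 / 9150625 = 23.61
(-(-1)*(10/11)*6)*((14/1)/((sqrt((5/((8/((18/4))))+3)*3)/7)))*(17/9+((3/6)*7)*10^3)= 247093280*sqrt(31)/3069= 448275.39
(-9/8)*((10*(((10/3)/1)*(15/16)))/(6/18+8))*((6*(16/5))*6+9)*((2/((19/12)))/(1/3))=-150903/76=-1985.57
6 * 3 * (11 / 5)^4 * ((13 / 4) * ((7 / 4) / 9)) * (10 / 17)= 1332331 / 8500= 156.74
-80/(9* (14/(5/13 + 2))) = -1.51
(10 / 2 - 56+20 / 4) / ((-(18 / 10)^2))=1150 / 81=14.20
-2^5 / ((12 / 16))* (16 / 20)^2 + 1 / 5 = -2033 / 75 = -27.11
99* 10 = 990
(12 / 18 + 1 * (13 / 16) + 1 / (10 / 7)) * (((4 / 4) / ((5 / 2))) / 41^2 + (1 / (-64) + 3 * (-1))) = -6.57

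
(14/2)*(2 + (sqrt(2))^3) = 14 + 14*sqrt(2) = 33.80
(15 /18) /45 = 1 /54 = 0.02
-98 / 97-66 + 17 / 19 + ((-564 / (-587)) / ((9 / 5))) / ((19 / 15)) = -71070637 / 1081841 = -65.69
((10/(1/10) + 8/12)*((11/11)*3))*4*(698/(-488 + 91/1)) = -843184/397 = -2123.89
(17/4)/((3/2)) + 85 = 527/6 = 87.83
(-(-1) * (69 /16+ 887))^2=203376121 /256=794437.97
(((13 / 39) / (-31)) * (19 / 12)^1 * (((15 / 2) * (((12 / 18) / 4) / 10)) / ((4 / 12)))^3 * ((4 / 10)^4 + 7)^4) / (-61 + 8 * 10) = -1115257116408483 / 9687500000000000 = -0.12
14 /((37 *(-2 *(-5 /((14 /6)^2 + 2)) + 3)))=938 /10767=0.09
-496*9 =-4464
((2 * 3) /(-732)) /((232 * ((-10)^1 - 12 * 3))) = 1 /1301984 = 0.00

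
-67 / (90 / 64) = -2144 / 45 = -47.64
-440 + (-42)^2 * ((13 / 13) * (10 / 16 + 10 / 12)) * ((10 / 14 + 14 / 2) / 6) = 5735 / 2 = 2867.50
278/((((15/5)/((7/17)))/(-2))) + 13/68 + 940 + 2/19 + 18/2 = 3383681/3876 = 872.98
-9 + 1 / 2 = -17 / 2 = -8.50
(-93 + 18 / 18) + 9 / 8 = -727 / 8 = -90.88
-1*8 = -8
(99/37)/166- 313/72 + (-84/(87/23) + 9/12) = -25.79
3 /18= 1 /6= 0.17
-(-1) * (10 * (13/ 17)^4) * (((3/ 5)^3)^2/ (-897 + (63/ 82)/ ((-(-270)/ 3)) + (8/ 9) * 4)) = -0.00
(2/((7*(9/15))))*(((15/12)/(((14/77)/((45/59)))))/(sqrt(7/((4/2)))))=4125*sqrt(14)/11564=1.33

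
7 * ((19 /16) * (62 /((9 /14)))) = 28861 /36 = 801.69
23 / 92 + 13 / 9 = 61 / 36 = 1.69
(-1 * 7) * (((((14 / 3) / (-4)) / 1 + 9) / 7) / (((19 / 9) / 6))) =-423 / 19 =-22.26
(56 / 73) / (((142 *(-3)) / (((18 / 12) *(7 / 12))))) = -49 / 31098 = -0.00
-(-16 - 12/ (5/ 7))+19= 259/ 5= 51.80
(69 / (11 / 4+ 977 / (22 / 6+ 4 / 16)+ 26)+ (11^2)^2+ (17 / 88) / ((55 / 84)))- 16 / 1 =925565938827 / 63284210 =14625.54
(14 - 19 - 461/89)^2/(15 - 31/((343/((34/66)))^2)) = 6.91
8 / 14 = 4 / 7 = 0.57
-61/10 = -6.10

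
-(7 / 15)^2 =-0.22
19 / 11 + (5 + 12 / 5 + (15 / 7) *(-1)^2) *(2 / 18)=9659 / 3465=2.79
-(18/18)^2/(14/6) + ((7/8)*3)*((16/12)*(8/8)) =43/14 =3.07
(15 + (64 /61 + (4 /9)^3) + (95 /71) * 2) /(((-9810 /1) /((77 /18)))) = -914734667 /111503171484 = -0.01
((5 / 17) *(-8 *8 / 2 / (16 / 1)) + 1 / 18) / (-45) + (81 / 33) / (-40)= -30007 / 605880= -0.05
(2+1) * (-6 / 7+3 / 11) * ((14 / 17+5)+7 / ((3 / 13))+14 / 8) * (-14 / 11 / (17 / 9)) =284715 / 6358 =44.78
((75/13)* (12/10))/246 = 15/533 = 0.03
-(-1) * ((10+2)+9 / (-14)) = 159 / 14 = 11.36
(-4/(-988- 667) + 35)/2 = 57929/3310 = 17.50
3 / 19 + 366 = 6957 / 19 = 366.16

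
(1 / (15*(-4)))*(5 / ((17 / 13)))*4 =-13 / 51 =-0.25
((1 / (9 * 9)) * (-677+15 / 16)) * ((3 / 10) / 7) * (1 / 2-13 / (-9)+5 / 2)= -10817 / 6804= -1.59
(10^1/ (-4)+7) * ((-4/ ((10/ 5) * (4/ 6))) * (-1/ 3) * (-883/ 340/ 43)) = -7947/ 29240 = -0.27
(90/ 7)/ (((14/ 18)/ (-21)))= -2430/ 7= -347.14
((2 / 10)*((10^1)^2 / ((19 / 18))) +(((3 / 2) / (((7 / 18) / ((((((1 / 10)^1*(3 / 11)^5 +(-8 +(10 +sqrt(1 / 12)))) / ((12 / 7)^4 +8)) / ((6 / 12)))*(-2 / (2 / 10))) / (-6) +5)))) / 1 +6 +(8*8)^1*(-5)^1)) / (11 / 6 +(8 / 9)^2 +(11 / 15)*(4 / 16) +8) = -25.35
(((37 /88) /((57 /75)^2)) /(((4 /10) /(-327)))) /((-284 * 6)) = 12603125 /36088448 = 0.35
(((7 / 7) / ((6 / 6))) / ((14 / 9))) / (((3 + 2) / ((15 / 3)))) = 9 / 14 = 0.64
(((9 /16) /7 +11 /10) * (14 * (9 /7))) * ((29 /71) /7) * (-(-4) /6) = 57507 /69580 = 0.83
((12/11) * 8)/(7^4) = 0.00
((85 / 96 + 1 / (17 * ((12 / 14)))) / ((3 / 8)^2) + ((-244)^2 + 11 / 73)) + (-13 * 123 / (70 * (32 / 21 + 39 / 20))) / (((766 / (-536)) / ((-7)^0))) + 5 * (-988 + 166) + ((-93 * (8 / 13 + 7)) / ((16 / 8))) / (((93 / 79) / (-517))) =11410653207976657 / 54090432006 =210955.11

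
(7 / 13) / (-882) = -1 / 1638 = -0.00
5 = 5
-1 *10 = -10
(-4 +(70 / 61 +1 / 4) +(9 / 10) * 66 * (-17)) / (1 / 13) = -16056703 / 1220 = -13161.23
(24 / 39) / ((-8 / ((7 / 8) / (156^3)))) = -7 / 394827264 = -0.00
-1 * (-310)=310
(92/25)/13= 92/325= 0.28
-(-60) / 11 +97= 1127 / 11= 102.45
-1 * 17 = -17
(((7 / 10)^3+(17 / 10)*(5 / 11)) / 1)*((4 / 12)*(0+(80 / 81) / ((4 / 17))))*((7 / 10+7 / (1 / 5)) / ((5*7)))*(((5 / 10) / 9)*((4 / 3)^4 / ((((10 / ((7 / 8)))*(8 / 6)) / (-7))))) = -57932651 / 451068750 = -0.13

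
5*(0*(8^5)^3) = 0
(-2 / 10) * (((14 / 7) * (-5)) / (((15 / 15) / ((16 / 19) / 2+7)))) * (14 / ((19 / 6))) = 23688 / 361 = 65.62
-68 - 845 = -913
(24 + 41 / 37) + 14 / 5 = 5163 / 185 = 27.91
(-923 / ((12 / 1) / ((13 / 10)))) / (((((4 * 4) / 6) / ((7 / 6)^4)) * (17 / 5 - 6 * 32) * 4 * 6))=0.02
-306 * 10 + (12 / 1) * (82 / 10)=-2961.60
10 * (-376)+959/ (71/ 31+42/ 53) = -17468763/ 5065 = -3448.92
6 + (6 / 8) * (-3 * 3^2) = -57 / 4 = -14.25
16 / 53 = 0.30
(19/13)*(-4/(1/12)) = -912/13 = -70.15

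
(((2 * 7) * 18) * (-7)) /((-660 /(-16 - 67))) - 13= -12916 /55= -234.84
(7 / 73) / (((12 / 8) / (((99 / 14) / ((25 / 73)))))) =1.32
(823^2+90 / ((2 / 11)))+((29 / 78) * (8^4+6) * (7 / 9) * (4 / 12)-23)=714140806 / 1053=678196.40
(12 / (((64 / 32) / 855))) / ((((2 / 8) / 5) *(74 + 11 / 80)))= 912000 / 659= 1383.92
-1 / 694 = -0.00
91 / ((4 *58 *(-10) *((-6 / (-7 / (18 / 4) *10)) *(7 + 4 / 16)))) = -0.01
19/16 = 1.19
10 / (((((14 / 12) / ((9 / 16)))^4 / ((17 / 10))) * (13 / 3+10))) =27103491 / 422883328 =0.06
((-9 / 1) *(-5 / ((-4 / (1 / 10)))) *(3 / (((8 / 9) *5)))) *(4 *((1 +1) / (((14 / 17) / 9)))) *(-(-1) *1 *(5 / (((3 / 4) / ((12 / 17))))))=-2187 / 7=-312.43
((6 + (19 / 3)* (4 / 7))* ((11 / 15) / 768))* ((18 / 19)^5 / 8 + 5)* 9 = 14017143701 / 33278770560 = 0.42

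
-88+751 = 663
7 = 7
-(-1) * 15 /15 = 1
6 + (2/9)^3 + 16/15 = 25798/3645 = 7.08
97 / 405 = 0.24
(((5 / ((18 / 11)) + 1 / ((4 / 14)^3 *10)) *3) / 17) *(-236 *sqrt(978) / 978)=-18349 *sqrt(978) / 58680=-9.78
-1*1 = -1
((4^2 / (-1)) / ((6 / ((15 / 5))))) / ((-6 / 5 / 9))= 60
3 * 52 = 156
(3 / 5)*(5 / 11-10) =-63 / 11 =-5.73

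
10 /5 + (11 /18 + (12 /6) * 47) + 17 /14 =6163 /63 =97.83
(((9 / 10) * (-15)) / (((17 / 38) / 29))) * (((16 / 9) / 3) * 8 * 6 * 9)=-3808512 / 17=-224030.12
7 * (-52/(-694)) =182/347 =0.52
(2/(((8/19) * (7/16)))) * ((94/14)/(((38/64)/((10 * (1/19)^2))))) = 60160/17689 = 3.40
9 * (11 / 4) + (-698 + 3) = -2681 / 4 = -670.25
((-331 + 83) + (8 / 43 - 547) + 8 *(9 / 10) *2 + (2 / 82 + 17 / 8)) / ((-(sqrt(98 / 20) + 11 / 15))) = 264.09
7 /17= 0.41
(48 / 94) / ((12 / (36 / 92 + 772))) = 35530 / 1081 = 32.87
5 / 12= 0.42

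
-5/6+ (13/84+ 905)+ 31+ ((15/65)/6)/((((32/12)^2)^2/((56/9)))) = 87157433/93184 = 935.33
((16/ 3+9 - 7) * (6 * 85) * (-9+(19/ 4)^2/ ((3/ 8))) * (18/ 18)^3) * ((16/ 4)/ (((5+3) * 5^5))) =57409/ 1875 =30.62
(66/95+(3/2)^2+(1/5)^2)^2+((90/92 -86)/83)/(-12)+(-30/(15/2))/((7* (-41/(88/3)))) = 9.40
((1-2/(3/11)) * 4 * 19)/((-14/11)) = 7942/21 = 378.19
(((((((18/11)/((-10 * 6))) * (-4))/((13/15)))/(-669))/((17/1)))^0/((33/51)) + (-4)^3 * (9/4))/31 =-1567/341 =-4.60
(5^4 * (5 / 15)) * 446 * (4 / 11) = 1115000 / 33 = 33787.88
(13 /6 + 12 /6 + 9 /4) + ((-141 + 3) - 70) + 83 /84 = -8425 /42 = -200.60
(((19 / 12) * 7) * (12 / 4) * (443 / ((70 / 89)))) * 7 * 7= 36706537 / 40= 917663.42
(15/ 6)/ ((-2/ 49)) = -245/ 4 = -61.25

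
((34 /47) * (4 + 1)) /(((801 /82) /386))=5380840 /37647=142.93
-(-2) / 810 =1 / 405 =0.00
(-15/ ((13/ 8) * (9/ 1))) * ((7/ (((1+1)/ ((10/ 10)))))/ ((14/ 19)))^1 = -190/ 39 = -4.87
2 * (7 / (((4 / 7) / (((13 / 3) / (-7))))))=-15.17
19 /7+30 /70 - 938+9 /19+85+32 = -108712 /133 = -817.38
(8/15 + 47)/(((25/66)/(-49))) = -768614/125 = -6148.91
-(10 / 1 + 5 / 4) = -45 / 4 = -11.25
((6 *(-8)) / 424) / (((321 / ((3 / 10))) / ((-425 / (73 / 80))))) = 20400 / 413983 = 0.05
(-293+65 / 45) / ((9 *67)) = -2624 / 5427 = -0.48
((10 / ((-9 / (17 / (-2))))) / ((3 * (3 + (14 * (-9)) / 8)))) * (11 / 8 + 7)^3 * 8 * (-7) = 10526705 / 1296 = 8122.46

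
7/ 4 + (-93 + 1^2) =-361/ 4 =-90.25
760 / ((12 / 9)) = 570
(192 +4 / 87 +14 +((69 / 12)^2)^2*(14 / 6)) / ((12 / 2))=20465593 / 44544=459.45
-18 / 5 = -3.60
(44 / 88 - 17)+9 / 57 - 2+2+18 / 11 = -6147 / 418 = -14.71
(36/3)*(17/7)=204/7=29.14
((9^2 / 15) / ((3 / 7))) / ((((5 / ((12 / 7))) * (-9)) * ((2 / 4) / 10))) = -48 / 5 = -9.60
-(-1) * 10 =10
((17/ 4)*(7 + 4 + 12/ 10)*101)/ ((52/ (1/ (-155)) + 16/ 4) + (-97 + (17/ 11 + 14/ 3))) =-3456321/ 5376880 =-0.64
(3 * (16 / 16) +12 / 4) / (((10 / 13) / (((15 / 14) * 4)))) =234 / 7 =33.43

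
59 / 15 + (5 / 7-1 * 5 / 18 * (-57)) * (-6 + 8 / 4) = -2179 / 35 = -62.26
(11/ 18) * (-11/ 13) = -121/ 234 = -0.52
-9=-9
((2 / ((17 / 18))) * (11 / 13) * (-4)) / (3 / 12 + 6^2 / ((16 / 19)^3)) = -1622016 / 13699127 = -0.12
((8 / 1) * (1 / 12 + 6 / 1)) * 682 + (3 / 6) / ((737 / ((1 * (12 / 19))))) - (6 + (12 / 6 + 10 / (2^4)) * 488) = 1340241151 / 42009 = 31903.67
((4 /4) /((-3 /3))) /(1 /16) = -16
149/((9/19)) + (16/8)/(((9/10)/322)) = 9271/9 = 1030.11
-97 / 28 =-3.46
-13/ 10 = -1.30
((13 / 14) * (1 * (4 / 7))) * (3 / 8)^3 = 0.03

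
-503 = -503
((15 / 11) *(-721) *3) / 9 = -3605 / 11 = -327.73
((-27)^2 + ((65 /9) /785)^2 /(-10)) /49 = 14554987841 /978318810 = 14.88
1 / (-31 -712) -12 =-8917 / 743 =-12.00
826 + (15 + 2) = 843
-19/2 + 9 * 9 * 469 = 37979.50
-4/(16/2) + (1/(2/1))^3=-3/8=-0.38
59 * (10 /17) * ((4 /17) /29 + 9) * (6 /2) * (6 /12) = 3930285 /8381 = 468.95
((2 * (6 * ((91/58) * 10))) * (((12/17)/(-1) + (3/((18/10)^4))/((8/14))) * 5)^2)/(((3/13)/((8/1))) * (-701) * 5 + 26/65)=-197818978711250/99961279572303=-1.98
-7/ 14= -1/ 2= -0.50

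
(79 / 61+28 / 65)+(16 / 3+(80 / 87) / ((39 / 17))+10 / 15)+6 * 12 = 82920293 / 1034865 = 80.13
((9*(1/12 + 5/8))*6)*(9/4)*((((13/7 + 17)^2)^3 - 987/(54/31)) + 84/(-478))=3481768962320622795/899779552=3869580003.88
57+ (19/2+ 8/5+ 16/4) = 721/10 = 72.10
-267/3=-89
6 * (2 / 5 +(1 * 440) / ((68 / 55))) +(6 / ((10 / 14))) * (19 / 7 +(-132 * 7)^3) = -563266579494 / 85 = -6626665641.11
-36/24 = -3/2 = -1.50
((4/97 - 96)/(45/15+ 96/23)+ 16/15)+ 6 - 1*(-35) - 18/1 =171103/16005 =10.69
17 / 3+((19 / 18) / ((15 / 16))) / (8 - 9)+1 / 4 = 2587 / 540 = 4.79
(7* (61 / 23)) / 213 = 427 / 4899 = 0.09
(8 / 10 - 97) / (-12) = 481 / 60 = 8.02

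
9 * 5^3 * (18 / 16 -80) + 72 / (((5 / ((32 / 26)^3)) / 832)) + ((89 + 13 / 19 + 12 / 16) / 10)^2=-6473402539839 / 97614400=-66316.06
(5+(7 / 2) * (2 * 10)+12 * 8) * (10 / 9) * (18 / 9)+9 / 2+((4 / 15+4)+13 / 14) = 389.70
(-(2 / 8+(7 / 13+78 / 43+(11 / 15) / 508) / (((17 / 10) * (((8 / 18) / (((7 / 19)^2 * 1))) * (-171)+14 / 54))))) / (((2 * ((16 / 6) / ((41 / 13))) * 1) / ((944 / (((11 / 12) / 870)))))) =-131142.16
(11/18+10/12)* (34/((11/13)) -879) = -119951/99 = -1211.63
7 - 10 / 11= 67 / 11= 6.09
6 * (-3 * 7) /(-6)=21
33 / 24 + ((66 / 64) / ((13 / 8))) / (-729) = 34727 / 25272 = 1.37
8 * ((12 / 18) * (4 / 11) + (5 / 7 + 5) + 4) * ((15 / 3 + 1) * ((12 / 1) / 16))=27600 / 77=358.44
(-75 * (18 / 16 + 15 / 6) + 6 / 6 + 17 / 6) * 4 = -6433 / 6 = -1072.17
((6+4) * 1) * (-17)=-170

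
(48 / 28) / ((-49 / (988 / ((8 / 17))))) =-25194 / 343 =-73.45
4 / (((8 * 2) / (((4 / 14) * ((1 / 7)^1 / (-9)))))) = -1 / 882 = -0.00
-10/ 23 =-0.43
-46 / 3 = -15.33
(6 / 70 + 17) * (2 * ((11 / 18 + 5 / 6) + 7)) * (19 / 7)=1727024 / 2205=783.23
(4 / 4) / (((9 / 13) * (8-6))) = 13 / 18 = 0.72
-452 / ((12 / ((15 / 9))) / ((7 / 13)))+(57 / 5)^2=96.16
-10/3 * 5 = -50/3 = -16.67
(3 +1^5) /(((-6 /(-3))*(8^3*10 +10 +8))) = 1 /2569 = 0.00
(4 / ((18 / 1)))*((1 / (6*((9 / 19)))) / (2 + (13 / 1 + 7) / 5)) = 19 / 1458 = 0.01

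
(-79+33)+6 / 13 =-592 / 13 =-45.54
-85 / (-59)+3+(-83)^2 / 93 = 430817 / 5487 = 78.52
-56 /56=-1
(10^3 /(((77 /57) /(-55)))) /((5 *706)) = -28500 /2471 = -11.53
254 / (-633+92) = -254 / 541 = -0.47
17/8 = 2.12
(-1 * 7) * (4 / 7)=-4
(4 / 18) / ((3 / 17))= 1.26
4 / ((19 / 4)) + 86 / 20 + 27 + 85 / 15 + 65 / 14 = 84691 / 1995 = 42.45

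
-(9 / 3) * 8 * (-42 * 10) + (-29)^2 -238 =10683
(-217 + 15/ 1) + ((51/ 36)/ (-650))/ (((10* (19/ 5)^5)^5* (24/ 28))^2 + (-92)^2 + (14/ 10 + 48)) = -20127436655334568124675378266252047273698030674233526303655359748075686361/ 99640775521458258042947417159663600364841734510841047885721142944478568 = -202.00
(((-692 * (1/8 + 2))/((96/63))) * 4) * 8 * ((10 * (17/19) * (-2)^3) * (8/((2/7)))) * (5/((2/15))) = 2320913368.42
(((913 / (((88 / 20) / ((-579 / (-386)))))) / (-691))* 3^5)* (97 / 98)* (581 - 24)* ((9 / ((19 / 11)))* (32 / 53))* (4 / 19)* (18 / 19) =-466047558139680 / 12308660693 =-37863.38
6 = 6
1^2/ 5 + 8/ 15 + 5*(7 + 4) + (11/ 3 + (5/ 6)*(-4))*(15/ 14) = 11779/ 210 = 56.09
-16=-16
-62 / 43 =-1.44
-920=-920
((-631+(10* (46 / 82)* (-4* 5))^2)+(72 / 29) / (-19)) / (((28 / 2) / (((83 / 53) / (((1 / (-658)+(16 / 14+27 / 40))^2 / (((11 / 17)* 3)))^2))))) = 17723262529196760839304960000 / 38275185153758547667633147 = 463.05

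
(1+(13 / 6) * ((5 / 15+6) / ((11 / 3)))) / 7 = 313 / 462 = 0.68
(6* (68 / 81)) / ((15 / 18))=272 / 45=6.04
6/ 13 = 0.46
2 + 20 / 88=49 / 22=2.23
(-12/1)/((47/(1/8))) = -0.03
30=30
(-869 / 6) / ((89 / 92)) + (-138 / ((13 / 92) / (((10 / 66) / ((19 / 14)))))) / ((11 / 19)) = -141975182 / 419991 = -338.04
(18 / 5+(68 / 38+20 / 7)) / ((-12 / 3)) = -1371 / 665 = -2.06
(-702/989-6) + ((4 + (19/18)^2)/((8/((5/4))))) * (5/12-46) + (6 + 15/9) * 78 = 68274690821/123047424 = 554.86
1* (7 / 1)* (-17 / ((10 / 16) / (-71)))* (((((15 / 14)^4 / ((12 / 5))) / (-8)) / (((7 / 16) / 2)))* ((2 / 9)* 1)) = -2263125 / 2401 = -942.58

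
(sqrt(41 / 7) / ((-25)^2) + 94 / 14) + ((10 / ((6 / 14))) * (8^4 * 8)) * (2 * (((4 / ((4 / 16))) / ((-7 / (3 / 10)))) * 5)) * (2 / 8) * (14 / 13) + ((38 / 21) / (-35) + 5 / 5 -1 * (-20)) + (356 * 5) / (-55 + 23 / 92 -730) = -42335900666876 / 29993145 + sqrt(287) / 4375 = -1411519.22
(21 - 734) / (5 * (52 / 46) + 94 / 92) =-32798 / 307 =-106.83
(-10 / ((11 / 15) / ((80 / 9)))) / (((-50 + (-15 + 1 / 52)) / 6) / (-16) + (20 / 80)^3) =-6656000 / 38027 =-175.03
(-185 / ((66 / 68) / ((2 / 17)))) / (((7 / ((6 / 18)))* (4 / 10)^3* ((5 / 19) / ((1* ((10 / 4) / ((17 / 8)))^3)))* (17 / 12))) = -1406000000 / 19293351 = -72.87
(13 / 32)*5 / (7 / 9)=2.61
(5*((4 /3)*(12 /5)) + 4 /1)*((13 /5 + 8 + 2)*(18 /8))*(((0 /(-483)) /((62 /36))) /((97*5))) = 0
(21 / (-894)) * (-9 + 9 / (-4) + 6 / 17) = 5187 / 20264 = 0.26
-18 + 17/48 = -847/48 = -17.65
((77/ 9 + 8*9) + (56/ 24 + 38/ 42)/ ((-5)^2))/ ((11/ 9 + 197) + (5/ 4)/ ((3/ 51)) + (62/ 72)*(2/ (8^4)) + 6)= 1041031168/ 2909138225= 0.36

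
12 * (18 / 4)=54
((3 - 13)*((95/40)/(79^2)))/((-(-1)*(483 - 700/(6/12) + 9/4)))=95/22835819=0.00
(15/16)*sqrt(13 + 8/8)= 15*sqrt(14)/16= 3.51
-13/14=-0.93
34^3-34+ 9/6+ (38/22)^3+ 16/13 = 1359250455/34606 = 39277.88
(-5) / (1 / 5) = -25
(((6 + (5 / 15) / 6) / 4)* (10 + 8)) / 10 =109 / 40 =2.72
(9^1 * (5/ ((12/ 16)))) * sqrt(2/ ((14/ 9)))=68.03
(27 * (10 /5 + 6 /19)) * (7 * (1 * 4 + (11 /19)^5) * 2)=167408514504 /47045881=3558.41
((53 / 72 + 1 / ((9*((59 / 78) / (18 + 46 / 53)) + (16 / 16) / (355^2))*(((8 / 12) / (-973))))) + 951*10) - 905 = 15528968790193 / 3404927592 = 4560.73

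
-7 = -7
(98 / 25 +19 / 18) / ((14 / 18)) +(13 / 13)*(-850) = -295261 / 350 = -843.60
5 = 5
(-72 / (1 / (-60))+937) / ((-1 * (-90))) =5257 / 90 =58.41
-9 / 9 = -1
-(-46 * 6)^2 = -76176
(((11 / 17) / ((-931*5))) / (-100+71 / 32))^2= 123904 / 61312403287962225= 0.00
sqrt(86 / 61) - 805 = -805+sqrt(5246) / 61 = -803.81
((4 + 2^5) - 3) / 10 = 33 / 10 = 3.30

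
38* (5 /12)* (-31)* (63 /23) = -61845 /46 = -1344.46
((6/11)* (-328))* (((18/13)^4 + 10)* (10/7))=-1098104640/314171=-3495.25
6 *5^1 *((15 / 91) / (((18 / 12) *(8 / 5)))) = 2.06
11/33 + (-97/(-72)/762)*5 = 18773/54864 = 0.34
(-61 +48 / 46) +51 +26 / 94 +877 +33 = 974327 / 1081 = 901.32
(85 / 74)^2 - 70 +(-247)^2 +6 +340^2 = 966767645 / 5476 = 176546.32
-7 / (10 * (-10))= 7 / 100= 0.07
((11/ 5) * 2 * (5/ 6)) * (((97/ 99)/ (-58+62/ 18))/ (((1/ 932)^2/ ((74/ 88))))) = -779372884/ 16203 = -48100.53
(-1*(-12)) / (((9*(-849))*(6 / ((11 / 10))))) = -11 / 38205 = -0.00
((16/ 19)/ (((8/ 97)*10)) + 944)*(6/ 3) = 179554/ 95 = 1890.04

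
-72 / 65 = -1.11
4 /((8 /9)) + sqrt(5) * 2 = 2 * sqrt(5) + 9 /2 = 8.97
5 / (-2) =-5 / 2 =-2.50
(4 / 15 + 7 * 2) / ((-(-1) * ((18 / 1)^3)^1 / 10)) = 107 / 4374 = 0.02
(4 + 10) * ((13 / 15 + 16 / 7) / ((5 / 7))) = 4634 / 75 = 61.79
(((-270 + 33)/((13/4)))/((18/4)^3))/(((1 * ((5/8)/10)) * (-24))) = 5056/9477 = 0.53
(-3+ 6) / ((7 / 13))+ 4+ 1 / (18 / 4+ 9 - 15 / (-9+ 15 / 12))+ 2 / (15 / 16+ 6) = 2459917 / 247863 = 9.92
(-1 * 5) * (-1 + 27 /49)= 110 /49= 2.24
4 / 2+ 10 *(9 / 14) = 59 / 7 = 8.43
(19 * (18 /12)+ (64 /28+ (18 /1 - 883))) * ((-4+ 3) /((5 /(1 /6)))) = 3893 /140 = 27.81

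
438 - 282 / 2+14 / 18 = 2680 / 9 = 297.78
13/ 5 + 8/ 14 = 111/ 35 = 3.17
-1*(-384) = 384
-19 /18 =-1.06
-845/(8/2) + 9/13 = -10949/52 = -210.56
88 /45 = 1.96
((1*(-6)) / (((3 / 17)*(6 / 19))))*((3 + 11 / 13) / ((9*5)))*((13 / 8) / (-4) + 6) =-289085 / 5616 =-51.48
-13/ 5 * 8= -104/ 5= -20.80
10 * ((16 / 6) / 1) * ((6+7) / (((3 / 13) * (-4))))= -3380 / 9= -375.56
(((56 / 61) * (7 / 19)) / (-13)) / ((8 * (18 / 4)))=-98 / 135603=-0.00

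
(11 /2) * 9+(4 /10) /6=1487 /30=49.57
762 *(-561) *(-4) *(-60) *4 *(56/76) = -5745358080/19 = -302387267.37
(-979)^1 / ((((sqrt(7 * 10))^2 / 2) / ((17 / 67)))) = -16643 / 2345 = -7.10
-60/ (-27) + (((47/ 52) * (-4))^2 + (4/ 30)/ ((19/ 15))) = 445001/ 28899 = 15.40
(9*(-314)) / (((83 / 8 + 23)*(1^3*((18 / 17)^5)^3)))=-449400419087041079501 / 12509396143051954176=-35.93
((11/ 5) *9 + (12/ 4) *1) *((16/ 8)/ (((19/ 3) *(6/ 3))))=18/ 5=3.60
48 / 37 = 1.30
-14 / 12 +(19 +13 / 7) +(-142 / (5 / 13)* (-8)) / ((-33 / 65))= -892893 / 154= -5798.01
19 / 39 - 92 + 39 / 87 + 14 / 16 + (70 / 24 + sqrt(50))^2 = 9.57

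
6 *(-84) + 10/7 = -3518/7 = -502.57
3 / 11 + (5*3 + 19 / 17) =3065 / 187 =16.39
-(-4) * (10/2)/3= 20/3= 6.67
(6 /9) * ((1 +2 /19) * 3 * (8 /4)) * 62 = 5208 /19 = 274.11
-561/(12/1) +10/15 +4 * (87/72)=-165/4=-41.25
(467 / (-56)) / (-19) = 467 / 1064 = 0.44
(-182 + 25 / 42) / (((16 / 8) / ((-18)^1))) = 22857 / 14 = 1632.64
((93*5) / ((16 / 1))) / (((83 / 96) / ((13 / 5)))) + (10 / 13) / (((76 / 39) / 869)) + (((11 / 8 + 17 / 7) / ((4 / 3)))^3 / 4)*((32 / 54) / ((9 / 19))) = 1939442102775 / 4431142912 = 437.68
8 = 8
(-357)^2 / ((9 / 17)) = 240737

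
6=6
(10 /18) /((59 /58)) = 290 /531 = 0.55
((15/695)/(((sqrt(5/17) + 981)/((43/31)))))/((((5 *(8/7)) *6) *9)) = 557753/5639664703040 - 301 *sqrt(85)/50756982327360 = 0.00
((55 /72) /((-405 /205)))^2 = 5085025 /34012224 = 0.15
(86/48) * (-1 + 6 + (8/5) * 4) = 817/40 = 20.42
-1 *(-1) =1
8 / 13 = 0.62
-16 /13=-1.23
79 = 79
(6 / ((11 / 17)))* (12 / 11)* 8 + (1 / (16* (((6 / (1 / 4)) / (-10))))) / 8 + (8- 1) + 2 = 89.92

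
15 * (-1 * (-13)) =195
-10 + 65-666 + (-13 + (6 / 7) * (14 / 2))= -618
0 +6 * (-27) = -162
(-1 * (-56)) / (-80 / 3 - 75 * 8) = -21 / 235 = -0.09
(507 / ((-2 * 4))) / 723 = -169 / 1928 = -0.09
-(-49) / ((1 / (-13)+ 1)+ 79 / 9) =5733 / 1135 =5.05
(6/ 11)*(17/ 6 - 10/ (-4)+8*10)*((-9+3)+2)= -2048/ 11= -186.18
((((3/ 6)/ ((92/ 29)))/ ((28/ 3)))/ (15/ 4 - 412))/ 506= -87/ 1064271824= -0.00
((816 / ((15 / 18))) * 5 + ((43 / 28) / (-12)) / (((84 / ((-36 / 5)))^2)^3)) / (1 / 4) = 1008016631989551 / 51471437500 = 19584.00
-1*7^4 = -2401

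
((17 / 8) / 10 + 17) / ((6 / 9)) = 4131 / 160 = 25.82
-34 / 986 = -1 / 29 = -0.03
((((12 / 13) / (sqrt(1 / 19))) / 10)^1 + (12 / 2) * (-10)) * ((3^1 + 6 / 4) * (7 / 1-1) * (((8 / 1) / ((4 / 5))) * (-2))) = 32400-648 * sqrt(19) / 13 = 32182.73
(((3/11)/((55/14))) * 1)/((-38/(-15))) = 63/2299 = 0.03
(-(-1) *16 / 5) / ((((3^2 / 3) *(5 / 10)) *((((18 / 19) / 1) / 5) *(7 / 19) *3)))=5776 / 567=10.19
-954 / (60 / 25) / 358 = -795 / 716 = -1.11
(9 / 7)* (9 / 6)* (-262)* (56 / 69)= -9432 / 23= -410.09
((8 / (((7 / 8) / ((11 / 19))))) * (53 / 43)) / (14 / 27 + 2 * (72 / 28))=1.15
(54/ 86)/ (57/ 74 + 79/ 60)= 59940/ 199219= 0.30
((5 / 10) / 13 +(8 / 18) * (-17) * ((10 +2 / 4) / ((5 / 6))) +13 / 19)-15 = -270409 / 2470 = -109.48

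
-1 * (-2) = 2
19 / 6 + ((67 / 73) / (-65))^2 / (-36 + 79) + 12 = 88101319759 / 5808876450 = 15.17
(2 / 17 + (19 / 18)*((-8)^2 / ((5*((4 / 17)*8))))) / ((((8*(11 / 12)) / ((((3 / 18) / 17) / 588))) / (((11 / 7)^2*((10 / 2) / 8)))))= 61391 / 2398080384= 0.00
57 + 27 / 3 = 66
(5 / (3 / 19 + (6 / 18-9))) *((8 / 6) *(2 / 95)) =-8 / 485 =-0.02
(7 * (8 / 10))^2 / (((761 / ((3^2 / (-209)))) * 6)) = -1176 / 3976225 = -0.00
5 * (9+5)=70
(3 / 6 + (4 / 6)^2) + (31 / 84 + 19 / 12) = 365 / 126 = 2.90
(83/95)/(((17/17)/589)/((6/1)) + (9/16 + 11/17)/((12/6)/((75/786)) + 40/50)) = 1142164992/73037795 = 15.64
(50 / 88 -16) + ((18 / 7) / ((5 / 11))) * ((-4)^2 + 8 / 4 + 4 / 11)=136219 / 1540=88.45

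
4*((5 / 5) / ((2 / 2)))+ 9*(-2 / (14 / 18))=-134 / 7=-19.14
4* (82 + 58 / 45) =14992 / 45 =333.16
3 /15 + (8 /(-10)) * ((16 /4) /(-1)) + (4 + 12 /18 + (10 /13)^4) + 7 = 6604786 /428415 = 15.42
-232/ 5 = -46.40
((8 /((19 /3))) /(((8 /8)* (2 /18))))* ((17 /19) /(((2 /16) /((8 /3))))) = 78336 /361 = 217.00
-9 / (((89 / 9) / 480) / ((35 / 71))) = -1360800 / 6319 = -215.35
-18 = -18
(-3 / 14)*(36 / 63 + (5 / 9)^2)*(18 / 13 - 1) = -0.07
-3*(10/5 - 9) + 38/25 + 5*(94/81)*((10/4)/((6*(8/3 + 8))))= 2947967/129600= 22.75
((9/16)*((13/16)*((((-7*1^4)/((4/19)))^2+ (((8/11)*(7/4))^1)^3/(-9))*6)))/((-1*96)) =-2754084151/87228416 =-31.57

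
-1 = -1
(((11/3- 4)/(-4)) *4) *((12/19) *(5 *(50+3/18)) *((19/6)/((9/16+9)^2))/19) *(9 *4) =1541120/444771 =3.46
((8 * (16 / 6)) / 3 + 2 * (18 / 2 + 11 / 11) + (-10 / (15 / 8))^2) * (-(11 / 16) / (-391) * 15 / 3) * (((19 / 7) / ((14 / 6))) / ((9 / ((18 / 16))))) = 130625 / 1839264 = 0.07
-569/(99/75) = -14225/33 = -431.06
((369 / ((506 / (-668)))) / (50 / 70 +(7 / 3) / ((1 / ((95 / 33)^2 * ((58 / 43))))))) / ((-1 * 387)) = 28469826 / 606083465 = 0.05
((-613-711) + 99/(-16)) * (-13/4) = 276679/64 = 4323.11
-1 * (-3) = 3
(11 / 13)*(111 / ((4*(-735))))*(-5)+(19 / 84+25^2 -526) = 379853 / 3822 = 99.39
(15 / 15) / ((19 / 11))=11 / 19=0.58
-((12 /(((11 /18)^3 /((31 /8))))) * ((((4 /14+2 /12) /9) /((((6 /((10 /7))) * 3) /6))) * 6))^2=-3641837889600 /4253517961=-856.19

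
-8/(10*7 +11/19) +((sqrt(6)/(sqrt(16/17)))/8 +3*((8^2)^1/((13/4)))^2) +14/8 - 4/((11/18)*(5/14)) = sqrt(102)/32 +57171124837/49858380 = 1146.99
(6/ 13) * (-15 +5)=-60/ 13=-4.62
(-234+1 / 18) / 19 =-4211 / 342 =-12.31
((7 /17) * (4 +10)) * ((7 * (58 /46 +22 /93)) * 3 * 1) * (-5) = -10986290 /12121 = -906.38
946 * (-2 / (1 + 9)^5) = -473 / 25000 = -0.02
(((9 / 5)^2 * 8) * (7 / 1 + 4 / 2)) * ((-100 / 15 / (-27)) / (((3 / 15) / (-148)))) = -42624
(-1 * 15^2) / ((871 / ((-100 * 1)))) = 22500 / 871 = 25.83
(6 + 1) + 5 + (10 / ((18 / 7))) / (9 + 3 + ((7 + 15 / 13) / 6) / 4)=2032 / 165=12.32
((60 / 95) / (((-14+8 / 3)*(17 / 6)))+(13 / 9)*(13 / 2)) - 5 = 431845 / 98838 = 4.37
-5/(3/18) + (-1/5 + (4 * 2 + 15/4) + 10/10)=-349/20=-17.45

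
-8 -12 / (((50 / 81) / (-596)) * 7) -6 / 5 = 288046 / 175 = 1645.98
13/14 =0.93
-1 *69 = -69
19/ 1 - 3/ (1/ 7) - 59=-61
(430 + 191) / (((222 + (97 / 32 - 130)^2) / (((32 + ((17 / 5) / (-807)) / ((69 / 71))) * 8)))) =218924802048 / 22508974465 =9.73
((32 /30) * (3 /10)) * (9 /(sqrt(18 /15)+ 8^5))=1179648 /13421772785-36 * sqrt(30) /67108863925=0.00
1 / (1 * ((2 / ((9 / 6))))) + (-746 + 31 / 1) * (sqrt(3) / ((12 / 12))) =3 / 4-715 * sqrt(3) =-1237.67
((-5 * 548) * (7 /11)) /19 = -19180 /209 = -91.77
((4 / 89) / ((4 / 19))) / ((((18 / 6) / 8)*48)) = 19 / 1602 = 0.01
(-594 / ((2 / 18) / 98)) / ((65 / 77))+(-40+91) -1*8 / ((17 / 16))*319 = -688393297 / 1105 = -622980.36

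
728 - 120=608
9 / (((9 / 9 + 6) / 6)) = 7.71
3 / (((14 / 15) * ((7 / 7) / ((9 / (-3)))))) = -9.64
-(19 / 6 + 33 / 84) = -299 / 84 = -3.56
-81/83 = -0.98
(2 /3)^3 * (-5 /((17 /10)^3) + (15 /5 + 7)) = 117680 /44217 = 2.66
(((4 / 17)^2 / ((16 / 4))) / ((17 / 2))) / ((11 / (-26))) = -0.00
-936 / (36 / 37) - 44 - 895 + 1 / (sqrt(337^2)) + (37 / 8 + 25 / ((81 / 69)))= -136490513 / 72792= -1875.08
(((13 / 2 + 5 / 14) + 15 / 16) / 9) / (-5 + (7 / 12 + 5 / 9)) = -873 / 3892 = -0.22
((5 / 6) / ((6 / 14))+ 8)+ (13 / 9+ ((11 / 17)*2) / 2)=3683 / 306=12.04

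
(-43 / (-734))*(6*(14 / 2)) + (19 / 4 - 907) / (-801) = 3.59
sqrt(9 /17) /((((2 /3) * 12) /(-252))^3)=-22741.99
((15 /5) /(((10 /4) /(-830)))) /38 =-498 /19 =-26.21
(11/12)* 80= 220/3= 73.33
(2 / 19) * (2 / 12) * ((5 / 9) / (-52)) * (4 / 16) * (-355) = 1775 / 106704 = 0.02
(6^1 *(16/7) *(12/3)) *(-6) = -329.14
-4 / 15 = -0.27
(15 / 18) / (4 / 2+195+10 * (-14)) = 5 / 342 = 0.01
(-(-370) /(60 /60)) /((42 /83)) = 15355 /21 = 731.19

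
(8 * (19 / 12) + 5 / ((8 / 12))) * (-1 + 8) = 847 / 6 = 141.17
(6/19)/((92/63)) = 189/874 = 0.22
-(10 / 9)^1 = -10 / 9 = -1.11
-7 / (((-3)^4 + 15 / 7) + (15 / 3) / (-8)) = -392 / 4621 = -0.08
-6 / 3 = -2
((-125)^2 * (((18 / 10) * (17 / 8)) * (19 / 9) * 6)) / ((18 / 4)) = 1009375 / 6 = 168229.17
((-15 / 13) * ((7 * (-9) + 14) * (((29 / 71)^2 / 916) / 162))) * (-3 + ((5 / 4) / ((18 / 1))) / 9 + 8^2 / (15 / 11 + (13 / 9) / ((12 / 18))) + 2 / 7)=0.00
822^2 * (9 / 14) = 3040578 / 7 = 434368.29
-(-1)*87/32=2.72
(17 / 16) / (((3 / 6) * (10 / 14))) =119 / 40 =2.98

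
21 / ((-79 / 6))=-126 / 79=-1.59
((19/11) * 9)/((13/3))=513/143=3.59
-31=-31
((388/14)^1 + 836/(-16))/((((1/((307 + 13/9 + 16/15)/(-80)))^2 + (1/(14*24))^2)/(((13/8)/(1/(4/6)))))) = -9095716362096/22864471081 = -397.81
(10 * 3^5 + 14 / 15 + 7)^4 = 1788349254038481121 / 50625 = 35325417363723.08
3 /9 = 1 /3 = 0.33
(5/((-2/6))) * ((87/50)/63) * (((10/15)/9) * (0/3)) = 0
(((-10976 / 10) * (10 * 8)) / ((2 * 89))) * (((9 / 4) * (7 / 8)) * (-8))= 691488 / 89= 7769.53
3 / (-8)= -3 / 8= -0.38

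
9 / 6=3 / 2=1.50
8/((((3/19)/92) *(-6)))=-6992/9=-776.89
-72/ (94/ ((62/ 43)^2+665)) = -510.95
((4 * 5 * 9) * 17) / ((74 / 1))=1530 / 37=41.35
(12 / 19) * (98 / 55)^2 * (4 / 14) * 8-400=-22726576 / 57475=-395.42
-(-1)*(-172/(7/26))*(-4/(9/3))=17888/21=851.81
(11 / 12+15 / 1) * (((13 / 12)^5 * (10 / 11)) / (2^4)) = 354584815 / 262766592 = 1.35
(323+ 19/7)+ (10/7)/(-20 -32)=59275/182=325.69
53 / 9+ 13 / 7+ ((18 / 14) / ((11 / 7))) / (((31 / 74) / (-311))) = -12882530 / 21483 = -599.66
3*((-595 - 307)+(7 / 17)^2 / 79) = -61780539 / 22831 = -2705.99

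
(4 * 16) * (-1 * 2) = -128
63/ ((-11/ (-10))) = 630/ 11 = 57.27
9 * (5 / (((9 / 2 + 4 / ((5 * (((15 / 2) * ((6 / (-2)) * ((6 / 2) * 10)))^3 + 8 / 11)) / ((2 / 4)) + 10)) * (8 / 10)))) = 1902946278375 / 152235702226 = 12.50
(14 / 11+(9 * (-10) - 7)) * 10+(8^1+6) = -10376 / 11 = -943.27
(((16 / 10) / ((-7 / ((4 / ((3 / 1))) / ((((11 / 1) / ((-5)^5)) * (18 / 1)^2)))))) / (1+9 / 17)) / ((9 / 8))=340000 / 2189187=0.16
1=1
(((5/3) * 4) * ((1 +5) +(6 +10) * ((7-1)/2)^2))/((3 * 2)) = 500/3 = 166.67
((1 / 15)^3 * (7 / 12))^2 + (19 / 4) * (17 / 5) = 26490037549 / 1640250000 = 16.15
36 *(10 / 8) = 45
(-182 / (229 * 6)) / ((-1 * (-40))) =-91 / 27480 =-0.00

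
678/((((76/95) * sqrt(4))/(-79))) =-133905/4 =-33476.25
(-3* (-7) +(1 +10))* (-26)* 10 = -8320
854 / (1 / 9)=7686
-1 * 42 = -42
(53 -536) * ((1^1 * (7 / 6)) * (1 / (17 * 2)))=-1127 / 68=-16.57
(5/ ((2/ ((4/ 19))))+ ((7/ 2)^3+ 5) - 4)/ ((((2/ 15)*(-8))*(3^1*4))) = -33745/ 9728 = -3.47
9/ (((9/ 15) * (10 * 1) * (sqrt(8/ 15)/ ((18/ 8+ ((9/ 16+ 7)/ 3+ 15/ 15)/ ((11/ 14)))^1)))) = 1777 * sqrt(30)/ 704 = 13.83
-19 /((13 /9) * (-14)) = 171 /182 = 0.94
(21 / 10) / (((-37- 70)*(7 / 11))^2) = 363 / 801430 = 0.00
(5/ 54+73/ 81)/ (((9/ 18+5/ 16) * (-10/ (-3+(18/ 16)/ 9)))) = 3703/ 10530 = 0.35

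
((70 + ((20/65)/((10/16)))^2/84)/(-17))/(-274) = 3105503/206640525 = 0.02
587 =587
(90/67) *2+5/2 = 695/134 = 5.19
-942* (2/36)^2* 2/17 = -157/459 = -0.34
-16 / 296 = -2 / 37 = -0.05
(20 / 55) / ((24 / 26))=13 / 33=0.39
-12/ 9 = -4/ 3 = -1.33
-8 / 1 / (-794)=4 / 397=0.01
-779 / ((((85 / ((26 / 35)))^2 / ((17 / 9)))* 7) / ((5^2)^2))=-526604 / 52479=-10.03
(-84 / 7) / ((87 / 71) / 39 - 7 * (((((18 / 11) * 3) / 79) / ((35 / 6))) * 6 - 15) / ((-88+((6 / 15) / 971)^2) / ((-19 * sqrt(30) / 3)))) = 173936820506832201403769225184 / 783617129672656511775227458860989 - 41656204571181901350369053728680 * sqrt(30) / 783617129672656511775227458860989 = -0.29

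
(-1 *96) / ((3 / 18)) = -576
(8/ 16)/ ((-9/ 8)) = -4/ 9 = -0.44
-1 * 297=-297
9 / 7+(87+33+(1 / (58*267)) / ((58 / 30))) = 121.29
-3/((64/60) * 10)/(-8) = 9/256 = 0.04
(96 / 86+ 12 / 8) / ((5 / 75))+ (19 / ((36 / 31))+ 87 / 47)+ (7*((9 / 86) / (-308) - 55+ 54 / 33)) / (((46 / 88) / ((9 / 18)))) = -250882915 / 836694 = -299.85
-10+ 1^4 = -9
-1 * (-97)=97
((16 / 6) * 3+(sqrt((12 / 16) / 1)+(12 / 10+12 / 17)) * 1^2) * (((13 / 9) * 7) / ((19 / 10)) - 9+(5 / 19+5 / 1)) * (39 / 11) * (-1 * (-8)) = 14092 * sqrt(3) / 627+23730928 / 53295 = 484.20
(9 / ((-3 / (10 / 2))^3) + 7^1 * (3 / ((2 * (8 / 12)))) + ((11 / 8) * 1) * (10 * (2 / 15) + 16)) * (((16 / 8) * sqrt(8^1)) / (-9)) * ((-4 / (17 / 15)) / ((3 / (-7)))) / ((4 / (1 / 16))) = 875 * sqrt(2) / 7344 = 0.17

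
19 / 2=9.50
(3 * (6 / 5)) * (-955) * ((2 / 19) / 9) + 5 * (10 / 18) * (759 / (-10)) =-28619 / 114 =-251.04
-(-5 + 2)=3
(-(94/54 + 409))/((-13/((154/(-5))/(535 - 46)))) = -341572/171639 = -1.99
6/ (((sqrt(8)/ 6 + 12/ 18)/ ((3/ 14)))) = 27/ 7 - 27 * sqrt(2)/ 14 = 1.13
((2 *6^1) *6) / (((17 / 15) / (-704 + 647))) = -61560 / 17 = -3621.18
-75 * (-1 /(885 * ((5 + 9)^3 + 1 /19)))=95 /3076083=0.00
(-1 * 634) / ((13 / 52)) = -2536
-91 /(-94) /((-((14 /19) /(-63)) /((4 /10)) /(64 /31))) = 497952 /7285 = 68.35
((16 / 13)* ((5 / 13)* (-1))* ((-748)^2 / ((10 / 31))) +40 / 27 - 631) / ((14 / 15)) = -18746556385 / 21294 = -880368.01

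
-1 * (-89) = 89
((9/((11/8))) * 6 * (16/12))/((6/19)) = 1824/11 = 165.82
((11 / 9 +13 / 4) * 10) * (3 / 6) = 805 / 36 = 22.36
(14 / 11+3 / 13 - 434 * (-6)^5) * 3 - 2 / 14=10134480724 / 1001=10124356.37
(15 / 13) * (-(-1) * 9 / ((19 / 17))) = 2295 / 247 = 9.29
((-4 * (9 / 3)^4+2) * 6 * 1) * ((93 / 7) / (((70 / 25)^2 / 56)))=-1283400 / 7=-183342.86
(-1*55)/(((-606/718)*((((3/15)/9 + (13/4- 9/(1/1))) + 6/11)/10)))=-130317000/1036361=-125.74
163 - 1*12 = 151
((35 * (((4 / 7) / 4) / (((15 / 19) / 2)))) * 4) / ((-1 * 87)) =-152 / 261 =-0.58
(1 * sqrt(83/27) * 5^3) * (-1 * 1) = -125 * sqrt(249)/9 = -219.16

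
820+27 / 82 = 67267 / 82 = 820.33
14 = 14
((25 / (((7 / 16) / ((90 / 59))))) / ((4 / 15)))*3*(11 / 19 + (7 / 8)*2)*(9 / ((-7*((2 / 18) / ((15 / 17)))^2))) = -49822593750 / 269059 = -185173.49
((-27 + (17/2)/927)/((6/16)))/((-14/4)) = 400328/19467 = 20.56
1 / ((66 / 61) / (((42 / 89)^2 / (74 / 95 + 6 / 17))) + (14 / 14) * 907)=14481705 / 13214544169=0.00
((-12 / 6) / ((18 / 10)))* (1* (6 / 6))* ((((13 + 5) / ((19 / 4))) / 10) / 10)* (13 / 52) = -1 / 95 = -0.01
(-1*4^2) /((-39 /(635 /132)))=1.97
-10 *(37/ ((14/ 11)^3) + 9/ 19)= -4801945/ 26068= -184.21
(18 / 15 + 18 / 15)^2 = 144 / 25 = 5.76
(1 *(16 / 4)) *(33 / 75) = 44 / 25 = 1.76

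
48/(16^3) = 3/256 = 0.01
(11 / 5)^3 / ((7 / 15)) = 3993 / 175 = 22.82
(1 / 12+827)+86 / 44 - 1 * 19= 106925 / 132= 810.04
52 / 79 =0.66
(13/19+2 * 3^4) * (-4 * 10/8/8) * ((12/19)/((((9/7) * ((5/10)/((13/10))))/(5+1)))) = -281281/361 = -779.17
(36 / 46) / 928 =9 / 10672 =0.00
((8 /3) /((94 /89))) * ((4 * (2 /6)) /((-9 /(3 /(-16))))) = 89 /1269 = 0.07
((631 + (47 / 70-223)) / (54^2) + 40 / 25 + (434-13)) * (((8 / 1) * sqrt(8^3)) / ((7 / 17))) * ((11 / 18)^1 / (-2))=-64544709812 * sqrt(2) / 1607445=-56785.77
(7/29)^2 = 49/841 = 0.06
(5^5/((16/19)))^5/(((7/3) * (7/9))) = 19924245178699493408203125/51380224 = 387780426545035954.07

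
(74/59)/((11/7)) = 518/649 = 0.80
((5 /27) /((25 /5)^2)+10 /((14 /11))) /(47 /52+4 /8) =386464 /68985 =5.60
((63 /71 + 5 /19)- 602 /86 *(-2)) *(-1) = -15.15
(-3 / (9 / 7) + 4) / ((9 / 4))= 20 / 27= 0.74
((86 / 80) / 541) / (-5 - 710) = -43 / 15472600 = -0.00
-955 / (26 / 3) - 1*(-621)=510.81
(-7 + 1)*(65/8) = -195/4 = -48.75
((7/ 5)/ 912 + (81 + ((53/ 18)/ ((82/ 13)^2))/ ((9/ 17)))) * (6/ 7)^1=2399055877/ 34494120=69.55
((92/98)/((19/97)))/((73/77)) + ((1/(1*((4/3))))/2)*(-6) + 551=21507583/38836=553.81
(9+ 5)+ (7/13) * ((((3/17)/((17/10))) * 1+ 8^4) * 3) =24911852/3757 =6630.78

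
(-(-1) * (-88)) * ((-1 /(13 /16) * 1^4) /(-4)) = -352 /13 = -27.08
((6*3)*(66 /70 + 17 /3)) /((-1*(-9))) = 1388 /105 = 13.22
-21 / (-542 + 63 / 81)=0.04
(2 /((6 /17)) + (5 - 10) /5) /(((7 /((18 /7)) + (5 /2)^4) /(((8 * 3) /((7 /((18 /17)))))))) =41472 /102289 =0.41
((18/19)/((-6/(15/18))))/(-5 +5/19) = 1/36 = 0.03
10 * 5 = 50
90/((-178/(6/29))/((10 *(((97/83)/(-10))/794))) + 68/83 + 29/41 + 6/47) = 837770958/5440986284599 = 0.00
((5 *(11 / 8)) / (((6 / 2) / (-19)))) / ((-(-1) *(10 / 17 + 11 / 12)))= -17765 / 614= -28.93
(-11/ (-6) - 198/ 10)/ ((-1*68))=539/ 2040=0.26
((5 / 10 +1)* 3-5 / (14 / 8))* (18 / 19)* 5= 1035 / 133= 7.78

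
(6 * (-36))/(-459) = 8/17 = 0.47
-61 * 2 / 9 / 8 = -61 / 36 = -1.69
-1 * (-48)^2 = -2304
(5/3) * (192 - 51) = 235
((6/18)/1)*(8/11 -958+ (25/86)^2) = -77873005/244068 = -319.06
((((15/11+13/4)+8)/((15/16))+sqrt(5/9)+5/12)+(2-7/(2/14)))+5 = -3713/132+sqrt(5)/3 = -27.38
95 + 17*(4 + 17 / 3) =259.33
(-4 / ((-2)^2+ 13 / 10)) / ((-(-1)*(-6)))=20 / 159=0.13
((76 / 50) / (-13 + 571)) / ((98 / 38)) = 361 / 341775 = 0.00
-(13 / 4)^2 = -169 / 16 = -10.56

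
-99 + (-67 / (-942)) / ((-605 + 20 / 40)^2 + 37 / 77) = -5248074588647 / 53010854535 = -99.00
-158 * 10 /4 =-395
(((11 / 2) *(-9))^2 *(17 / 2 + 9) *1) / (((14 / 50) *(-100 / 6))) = -147015 / 16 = -9188.44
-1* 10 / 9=-10 / 9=-1.11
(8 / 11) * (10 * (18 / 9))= 160 / 11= 14.55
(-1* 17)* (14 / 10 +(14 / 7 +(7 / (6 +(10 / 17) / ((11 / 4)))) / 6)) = -303739 / 4980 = -60.99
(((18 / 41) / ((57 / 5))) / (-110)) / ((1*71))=-3 / 608399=-0.00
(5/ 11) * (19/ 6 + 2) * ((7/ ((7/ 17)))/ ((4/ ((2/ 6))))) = 2635/ 792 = 3.33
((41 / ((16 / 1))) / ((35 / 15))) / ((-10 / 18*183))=-369 / 34160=-0.01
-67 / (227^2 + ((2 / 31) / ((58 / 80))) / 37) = -2228621 / 1714009207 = -0.00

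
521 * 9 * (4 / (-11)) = -18756 / 11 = -1705.09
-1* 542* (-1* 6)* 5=16260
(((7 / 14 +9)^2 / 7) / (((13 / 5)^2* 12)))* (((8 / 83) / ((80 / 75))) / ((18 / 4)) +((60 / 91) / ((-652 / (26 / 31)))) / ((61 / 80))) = 91969758875 / 30507210757296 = 0.00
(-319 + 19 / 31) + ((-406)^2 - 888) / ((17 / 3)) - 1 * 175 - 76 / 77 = 67880613 / 2387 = 28437.63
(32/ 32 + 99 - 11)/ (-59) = -89/ 59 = -1.51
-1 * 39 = -39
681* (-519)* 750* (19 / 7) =-5036505750 / 7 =-719500821.43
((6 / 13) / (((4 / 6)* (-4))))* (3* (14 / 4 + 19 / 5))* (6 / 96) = -1971 / 8320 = -0.24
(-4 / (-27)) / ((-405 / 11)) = -44 / 10935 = -0.00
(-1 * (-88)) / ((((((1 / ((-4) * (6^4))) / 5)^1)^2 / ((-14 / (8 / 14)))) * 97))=-1448500838400 / 97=-14932998334.02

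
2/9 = 0.22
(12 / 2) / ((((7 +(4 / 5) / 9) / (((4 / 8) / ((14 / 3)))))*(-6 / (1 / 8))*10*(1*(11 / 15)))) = -405 / 1572032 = -0.00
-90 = -90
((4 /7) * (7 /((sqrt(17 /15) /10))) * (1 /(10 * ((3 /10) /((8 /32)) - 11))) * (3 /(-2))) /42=5 * sqrt(255) /5831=0.01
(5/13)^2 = 25/169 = 0.15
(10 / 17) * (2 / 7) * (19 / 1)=380 / 119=3.19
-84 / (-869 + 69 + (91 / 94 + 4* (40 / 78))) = 307944 / 2921731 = 0.11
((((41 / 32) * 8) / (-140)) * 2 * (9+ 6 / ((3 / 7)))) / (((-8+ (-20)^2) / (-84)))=2829 / 3920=0.72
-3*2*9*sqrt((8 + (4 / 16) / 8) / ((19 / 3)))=-27*sqrt(29298) / 76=-60.81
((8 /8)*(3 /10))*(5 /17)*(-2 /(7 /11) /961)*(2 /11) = -6 /114359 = -0.00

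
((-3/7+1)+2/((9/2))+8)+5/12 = 2377/252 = 9.43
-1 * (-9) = 9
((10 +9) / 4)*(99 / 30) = 627 / 40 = 15.68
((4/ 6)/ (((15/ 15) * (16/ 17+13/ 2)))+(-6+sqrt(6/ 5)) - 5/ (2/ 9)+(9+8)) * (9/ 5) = -51963/ 2530+9 * sqrt(30)/ 25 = -18.57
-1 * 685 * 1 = -685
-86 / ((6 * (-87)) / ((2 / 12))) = 43 / 1566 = 0.03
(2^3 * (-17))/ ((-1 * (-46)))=-2.96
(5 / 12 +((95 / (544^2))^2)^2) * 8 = 9587408023655812203395 / 2876222407096670355456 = 3.33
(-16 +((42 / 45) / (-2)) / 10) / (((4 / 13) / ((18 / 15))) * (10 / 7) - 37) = 219037 / 500050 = 0.44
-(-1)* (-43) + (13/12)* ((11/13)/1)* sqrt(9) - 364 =-1617/4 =-404.25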